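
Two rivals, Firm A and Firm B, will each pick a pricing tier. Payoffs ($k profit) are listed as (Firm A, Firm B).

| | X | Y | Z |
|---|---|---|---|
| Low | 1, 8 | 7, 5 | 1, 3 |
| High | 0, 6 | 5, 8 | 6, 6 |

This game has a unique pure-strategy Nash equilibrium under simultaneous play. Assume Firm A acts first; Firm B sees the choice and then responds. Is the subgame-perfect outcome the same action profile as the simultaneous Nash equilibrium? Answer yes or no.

no

Firm B best-responds to each possible Firm A move:
- Low: Firm B compares 8, 5, 3 and picks X; Firm A would get 1.
- High: Firm B compares 6, 8, 6 and picks Y; Firm A would get 5.
Among 1, 5, the best is 5 at High. Subgame-perfect outcome: (High, Y) with payoffs (5, 8).
Now find the simultaneous Nash equilibrium.
Firm A's best replies: X→Low; Y→Low; Z→High.
Firm B's best replies: Low→X; High→Y.
Only (Low, X) has each player best-responding; Nash payoffs (1, 8).
Sequential outcome (High, Y) differs from the Nash profile (Low, X).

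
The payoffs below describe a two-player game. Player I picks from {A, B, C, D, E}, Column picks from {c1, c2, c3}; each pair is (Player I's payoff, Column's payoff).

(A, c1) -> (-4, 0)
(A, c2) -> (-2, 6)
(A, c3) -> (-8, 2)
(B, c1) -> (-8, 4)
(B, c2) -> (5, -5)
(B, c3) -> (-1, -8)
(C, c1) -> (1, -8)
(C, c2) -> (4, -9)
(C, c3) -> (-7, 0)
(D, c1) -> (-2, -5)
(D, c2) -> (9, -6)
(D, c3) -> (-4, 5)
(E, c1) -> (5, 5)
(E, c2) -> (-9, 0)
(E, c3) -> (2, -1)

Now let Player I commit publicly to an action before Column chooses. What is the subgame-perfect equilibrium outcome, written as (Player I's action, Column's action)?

Backward induction with Player I moving first.
- A: BR = c2, leader payoff -2.
- B: BR = c1, leader payoff -8.
- C: BR = c3, leader payoff -7.
- D: BR = c3, leader payoff -4.
- E: BR = c1, leader payoff 5.
Maximizing over -2, -8, -7, -4, 5, Player I chooses E. Subgame-perfect outcome: (E, c1) with payoffs (5, 5).

(E, c1)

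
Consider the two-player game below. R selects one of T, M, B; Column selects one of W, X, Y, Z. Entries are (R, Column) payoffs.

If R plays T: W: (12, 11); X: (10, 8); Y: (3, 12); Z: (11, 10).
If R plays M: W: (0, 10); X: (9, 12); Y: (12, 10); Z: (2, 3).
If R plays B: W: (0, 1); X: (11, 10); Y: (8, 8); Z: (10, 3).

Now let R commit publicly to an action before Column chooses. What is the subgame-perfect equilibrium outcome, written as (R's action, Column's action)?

Column best-responds to each possible R move:
- T: Column compares 11, 8, 12, 10 and picks Y; R would get 3.
- M: Column compares 10, 12, 10, 3 and picks X; R would get 9.
- B: Column compares 1, 10, 8, 3 and picks X; R would get 11.
Maximizing over 3, 9, 11, R chooses B. Subgame-perfect outcome: (B, X) with payoffs (11, 10).

(B, X)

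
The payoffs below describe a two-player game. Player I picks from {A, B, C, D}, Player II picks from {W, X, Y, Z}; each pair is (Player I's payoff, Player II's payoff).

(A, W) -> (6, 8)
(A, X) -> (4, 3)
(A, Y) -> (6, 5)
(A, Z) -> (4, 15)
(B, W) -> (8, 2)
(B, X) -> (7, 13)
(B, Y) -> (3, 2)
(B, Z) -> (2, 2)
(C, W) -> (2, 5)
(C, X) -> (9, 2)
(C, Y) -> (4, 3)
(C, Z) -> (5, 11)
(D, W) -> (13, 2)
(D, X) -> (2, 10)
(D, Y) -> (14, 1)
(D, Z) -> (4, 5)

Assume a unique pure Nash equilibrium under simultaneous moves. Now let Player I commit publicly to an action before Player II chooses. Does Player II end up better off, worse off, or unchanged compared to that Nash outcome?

better off

Backward induction with Player I moving first.
- A: BR = Z, leader payoff 4.
- B: BR = X, leader payoff 7.
- C: BR = Z, leader payoff 5.
- D: BR = X, leader payoff 2.
Player I's induced payoffs are 4, 7, 5, 2, so Player I commits to B. Subgame-perfect outcome: (B, X) with payoffs (7, 13).
Now find the simultaneous Nash equilibrium.
Player I's best replies: W→D; X→C; Y→D; Z→C.
Player II's best replies: A→Z; B→X; C→Z; D→X.
Only (C, Z) has each player best-responding; Nash payoffs (5, 11).
Player II earns 13 sequentially versus 11 at the Nash outcome: better off.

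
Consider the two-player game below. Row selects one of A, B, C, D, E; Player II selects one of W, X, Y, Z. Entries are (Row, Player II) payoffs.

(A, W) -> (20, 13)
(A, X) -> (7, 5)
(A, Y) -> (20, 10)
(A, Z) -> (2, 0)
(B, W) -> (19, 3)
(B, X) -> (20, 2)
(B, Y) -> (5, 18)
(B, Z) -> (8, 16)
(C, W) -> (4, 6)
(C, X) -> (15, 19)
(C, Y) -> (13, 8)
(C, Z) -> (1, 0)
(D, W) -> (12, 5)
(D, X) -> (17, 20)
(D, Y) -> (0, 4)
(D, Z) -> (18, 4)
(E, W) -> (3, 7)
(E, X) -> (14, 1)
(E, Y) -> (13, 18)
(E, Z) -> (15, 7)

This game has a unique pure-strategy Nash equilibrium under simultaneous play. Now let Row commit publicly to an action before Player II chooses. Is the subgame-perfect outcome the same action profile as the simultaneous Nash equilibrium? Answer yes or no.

yes

Work backward from Player II's decision.
- A → Player II plays W (best of 13, 5, 10, 0); Row gets 20.
- B → Player II plays Y (best of 3, 2, 18, 16); Row gets 5.
- C → Player II plays X (best of 6, 19, 8, 0); Row gets 15.
- D → Player II plays X (best of 5, 20, 4, 4); Row gets 17.
- E → Player II plays Y (best of 7, 1, 18, 7); Row gets 13.
Row's induced payoffs are 20, 5, 15, 17, 13, so Row commits to A. Subgame-perfect outcome: (A, W) with payoffs (20, 13).
Now find the simultaneous Nash equilibrium.
Row's best replies: W→A; X→B; Y→A; Z→D.
Player II's best replies: A→W; B→Y; C→X; D→X; E→Y.
The unique mutual best reply is (A, W), giving (20, 13).
Sequential outcome (A, W) coincides with the Nash profile (A, W).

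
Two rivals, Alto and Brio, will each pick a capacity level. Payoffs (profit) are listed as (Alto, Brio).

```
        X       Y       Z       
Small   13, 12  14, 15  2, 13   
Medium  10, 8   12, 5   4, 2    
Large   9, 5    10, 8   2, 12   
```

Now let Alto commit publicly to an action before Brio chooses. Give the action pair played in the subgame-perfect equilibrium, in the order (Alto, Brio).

Backward induction with Alto moving first.
- Small: Brio compares 12, 15, 13 and picks Y; Alto would get 14.
- Medium: Brio compares 8, 5, 2 and picks X; Alto would get 10.
- Large: Brio compares 5, 8, 12 and picks Z; Alto would get 2.
Maximizing over 14, 10, 2, Alto chooses Small. Subgame-perfect outcome: (Small, Y) with payoffs (14, 15).

(Small, Y)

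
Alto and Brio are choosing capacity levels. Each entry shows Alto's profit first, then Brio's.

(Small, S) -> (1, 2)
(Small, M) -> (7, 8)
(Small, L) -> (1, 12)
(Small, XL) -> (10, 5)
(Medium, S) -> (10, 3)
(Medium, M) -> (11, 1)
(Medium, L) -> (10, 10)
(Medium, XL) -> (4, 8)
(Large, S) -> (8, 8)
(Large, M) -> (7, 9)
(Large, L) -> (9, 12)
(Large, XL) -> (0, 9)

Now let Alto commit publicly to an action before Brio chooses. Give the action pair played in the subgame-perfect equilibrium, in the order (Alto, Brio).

Work backward from Brio's decision.
- Small: BR = L, leader payoff 1.
- Medium: BR = L, leader payoff 10.
- Large: BR = L, leader payoff 9.
Among 1, 10, 9, the best is 10 at Medium. Subgame-perfect outcome: (Medium, L) with payoffs (10, 10).

(Medium, L)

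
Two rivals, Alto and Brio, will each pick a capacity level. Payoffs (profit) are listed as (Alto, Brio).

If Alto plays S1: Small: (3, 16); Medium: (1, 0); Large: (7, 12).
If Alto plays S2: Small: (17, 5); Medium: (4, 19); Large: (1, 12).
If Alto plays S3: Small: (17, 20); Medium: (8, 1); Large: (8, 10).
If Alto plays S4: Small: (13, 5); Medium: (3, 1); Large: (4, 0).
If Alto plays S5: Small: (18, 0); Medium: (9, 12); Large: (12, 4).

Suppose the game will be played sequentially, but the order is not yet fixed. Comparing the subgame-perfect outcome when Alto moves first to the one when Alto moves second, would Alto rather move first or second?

first

If Alto leads: Brio's best replies are S1→Small, S2→Medium, S3→Small, S4→Small, S5→Medium; Alto's induced payoffs 3, 4, 17, 13, 9; outcome (S3, Small), payoffs (17, 20).
If Brio leads: Alto's best replies are Small→S5, Medium→S5, Large→S5; Brio's induced payoffs 0, 12, 4; outcome (S5, Medium), payoffs (9, 12).
Alto gets 17 moving first and 9 moving second, so Alto prefers to move first.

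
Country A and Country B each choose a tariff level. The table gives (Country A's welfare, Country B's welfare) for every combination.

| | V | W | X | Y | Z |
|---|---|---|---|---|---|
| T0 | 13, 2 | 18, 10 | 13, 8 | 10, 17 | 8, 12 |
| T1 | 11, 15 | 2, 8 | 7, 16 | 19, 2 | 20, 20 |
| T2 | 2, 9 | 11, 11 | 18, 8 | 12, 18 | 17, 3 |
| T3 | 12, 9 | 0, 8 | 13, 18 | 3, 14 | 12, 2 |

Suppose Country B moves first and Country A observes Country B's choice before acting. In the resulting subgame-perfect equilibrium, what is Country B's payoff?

Backward induction with Country B moving first.
- V: BR = T0, leader payoff 2.
- W: BR = T0, leader payoff 10.
- X: BR = T2, leader payoff 8.
- Y: BR = T1, leader payoff 2.
- Z: BR = T1, leader payoff 20.
Maximizing over 2, 10, 8, 2, 20, Country B chooses Z. Subgame-perfect outcome: (T1, Z) with payoffs (20, 20).

20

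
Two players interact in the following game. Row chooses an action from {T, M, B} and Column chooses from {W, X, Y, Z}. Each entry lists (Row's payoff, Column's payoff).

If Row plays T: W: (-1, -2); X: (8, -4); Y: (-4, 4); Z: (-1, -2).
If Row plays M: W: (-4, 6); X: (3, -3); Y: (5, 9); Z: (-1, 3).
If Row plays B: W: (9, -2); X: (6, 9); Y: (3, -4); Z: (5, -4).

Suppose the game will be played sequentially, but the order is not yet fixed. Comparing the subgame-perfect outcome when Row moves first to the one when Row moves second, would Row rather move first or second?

If Row leads: Column's best replies are T→Y, M→Y, B→X; Row's induced payoffs -4, 5, 6; outcome (B, X), payoffs (6, 9).
If Column leads: Row's best replies are W→B, X→T, Y→M, Z→B; Column's induced payoffs -2, -4, 9, -4; outcome (M, Y), payoffs (5, 9).
Row gets 6 moving first and 5 moving second, so Row prefers to move first.

first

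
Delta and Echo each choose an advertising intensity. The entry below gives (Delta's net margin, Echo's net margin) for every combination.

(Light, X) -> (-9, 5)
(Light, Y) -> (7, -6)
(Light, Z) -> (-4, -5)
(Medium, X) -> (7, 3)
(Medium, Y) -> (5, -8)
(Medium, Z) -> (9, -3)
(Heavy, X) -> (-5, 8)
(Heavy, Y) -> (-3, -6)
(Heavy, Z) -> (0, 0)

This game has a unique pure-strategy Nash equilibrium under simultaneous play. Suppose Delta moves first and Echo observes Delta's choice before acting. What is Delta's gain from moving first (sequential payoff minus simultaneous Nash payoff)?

0

Echo best-responds to each possible Delta move:
- Light: BR = X, leader payoff -9.
- Medium: BR = X, leader payoff 7.
- Heavy: BR = X, leader payoff -5.
Maximizing over -9, 7, -5, Delta chooses Medium. Subgame-perfect outcome: (Medium, X) with payoffs (7, 3).
Now find the simultaneous Nash equilibrium.
Delta's best replies: X→Medium; Y→Light; Z→Medium.
Echo's best replies: Light→X; Medium→X; Heavy→X.
Only (Medium, X) has each player best-responding; Nash payoffs (7, 3).
Delta's commitment gain: 7 − 7 = 0.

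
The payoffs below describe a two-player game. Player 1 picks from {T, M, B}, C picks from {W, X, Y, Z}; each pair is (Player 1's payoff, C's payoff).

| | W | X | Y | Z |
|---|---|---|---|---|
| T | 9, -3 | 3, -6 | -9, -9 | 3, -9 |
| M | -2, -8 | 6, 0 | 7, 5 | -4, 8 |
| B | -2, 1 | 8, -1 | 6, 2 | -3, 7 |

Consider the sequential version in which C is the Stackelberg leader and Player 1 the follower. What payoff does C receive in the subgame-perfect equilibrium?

Solve by backward induction (C leads).
- W → Player 1 plays T (best of 9, -2, -2); C gets -3.
- X → Player 1 plays B (best of 3, 6, 8); C gets -1.
- Y → Player 1 plays M (best of -9, 7, 6); C gets 5.
- Z → Player 1 plays T (best of 3, -4, -3); C gets -9.
Among -3, -1, 5, -9, the best is 5 at Y. Subgame-perfect outcome: (M, Y) with payoffs (7, 5).

5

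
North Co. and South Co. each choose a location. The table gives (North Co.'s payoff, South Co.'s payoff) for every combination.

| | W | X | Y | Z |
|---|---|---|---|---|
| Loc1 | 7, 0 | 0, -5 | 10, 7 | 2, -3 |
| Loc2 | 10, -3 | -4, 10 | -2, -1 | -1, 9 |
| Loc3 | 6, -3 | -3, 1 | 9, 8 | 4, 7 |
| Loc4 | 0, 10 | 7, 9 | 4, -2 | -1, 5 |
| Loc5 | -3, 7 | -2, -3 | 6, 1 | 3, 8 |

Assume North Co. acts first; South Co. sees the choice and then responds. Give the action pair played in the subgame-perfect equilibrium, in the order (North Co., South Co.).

(Loc1, Y)

Backward induction with North Co. moving first.
- Loc1: BR = Y, leader payoff 10.
- Loc2: BR = X, leader payoff -4.
- Loc3: BR = Y, leader payoff 9.
- Loc4: BR = W, leader payoff 0.
- Loc5: BR = Z, leader payoff 3.
Maximizing over 10, -4, 9, 0, 3, North Co. chooses Loc1. Subgame-perfect outcome: (Loc1, Y) with payoffs (10, 7).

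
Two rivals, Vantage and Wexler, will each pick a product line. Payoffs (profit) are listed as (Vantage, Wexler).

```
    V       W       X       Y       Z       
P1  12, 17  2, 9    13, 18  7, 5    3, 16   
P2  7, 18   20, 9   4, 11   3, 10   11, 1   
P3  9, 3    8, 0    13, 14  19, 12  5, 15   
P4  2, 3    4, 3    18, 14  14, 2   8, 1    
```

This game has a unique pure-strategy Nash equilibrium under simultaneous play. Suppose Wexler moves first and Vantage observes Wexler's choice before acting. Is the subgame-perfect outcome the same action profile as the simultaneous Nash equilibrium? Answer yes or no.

Solve by backward induction (Wexler leads).
- V: BR = P1, leader payoff 17.
- W: BR = P2, leader payoff 9.
- X: BR = P4, leader payoff 14.
- Y: BR = P3, leader payoff 12.
- Z: BR = P2, leader payoff 1.
Wexler's induced payoffs are 17, 9, 14, 12, 1, so Wexler commits to V. Subgame-perfect outcome: (P1, V) with payoffs (12, 17).
Now find the simultaneous Nash equilibrium.
Vantage's best replies: V→P1; W→P2; X→P4; Y→P3; Z→P2.
Wexler's best replies: P1→X; P2→V; P3→Z; P4→X.
The unique mutual best reply is (P4, X), giving (18, 14).
Sequential outcome (P1, V) differs from the Nash profile (P4, X).

no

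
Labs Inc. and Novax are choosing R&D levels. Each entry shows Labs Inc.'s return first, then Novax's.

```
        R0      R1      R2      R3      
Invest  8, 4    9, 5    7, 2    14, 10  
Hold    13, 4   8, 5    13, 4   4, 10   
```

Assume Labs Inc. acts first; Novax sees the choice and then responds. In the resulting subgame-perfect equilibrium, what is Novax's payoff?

10

Work backward from Novax's decision.
- Invest → Novax plays R3 (best of 4, 5, 2, 10); Labs Inc. gets 14.
- Hold → Novax plays R3 (best of 4, 5, 4, 10); Labs Inc. gets 4.
Among 14, 4, the best is 14 at Invest. Subgame-perfect outcome: (Invest, R3) with payoffs (14, 10).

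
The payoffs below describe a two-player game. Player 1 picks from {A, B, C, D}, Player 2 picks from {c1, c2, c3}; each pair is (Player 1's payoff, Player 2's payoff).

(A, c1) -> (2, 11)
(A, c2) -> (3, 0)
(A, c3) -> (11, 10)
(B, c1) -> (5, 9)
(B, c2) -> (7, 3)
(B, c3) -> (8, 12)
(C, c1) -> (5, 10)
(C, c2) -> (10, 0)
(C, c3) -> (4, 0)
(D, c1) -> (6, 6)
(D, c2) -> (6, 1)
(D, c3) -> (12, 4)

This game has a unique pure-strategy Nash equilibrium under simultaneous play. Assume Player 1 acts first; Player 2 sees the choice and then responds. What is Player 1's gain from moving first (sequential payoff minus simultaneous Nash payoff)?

Work backward from Player 2's decision.
- A: Player 2 compares 11, 0, 10 and picks c1; Player 1 would get 2.
- B: Player 2 compares 9, 3, 12 and picks c3; Player 1 would get 8.
- C: Player 2 compares 10, 0, 0 and picks c1; Player 1 would get 5.
- D: Player 2 compares 6, 1, 4 and picks c1; Player 1 would get 6.
Player 1's induced payoffs are 2, 8, 5, 6, so Player 1 commits to B. Subgame-perfect outcome: (B, c3) with payoffs (8, 12).
Under simultaneous play:
Player 1's best replies: c1→D; c2→C; c3→D.
Player 2's best replies: A→c1; B→c3; C→c1; D→c1.
The unique mutual best reply is (D, c1), giving (6, 6).
Player 1's commitment gain: 8 − 6 = 2.

2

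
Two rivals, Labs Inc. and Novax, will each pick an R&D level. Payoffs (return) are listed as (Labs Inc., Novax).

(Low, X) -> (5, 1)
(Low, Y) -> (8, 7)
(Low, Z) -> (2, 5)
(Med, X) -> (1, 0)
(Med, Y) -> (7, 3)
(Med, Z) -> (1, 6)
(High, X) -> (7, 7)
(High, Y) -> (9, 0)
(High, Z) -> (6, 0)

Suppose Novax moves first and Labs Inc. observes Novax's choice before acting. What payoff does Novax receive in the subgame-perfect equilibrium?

Solve by backward induction (Novax leads).
- X → Labs Inc. plays High (best of 5, 1, 7); Novax gets 7.
- Y → Labs Inc. plays High (best of 8, 7, 9); Novax gets 0.
- Z → Labs Inc. plays High (best of 2, 1, 6); Novax gets 0.
Novax's induced payoffs are 7, 0, 0, so Novax commits to X. Subgame-perfect outcome: (High, X) with payoffs (7, 7).

7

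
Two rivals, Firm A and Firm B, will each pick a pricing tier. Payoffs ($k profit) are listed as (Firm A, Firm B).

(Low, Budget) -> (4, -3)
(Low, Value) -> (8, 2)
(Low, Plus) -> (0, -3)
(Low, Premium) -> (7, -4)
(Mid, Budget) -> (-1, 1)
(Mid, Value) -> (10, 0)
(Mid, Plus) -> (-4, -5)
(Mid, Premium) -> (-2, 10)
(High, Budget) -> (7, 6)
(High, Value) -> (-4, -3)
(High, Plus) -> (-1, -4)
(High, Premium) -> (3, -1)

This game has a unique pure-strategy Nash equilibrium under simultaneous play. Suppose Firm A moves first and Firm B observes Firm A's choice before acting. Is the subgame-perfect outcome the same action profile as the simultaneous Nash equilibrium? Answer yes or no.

no

Solve by backward induction (Firm A leads).
- Low: BR = Value, leader payoff 8.
- Mid: BR = Premium, leader payoff -2.
- High: BR = Budget, leader payoff 7.
Among 8, -2, 7, the best is 8 at Low. Subgame-perfect outcome: (Low, Value) with payoffs (8, 2).
For the simultaneous game, intersect best replies.
Firm A's best replies: Budget→High; Value→Mid; Plus→Low; Premium→Low.
Firm B's best replies: Low→Value; Mid→Premium; High→Budget.
Only (High, Budget) has each player best-responding; Nash payoffs (7, 6).
Sequential outcome (Low, Value) differs from the Nash profile (High, Budget).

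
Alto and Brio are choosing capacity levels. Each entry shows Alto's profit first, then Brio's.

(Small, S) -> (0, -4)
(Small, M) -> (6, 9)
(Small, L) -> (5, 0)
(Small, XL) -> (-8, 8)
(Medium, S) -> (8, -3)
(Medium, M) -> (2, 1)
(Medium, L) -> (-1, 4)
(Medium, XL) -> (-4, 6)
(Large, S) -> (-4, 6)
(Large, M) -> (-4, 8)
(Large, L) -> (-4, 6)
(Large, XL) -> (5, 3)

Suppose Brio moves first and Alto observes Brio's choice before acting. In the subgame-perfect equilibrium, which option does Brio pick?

Backward induction with Brio moving first.
- S: Alto compares 0, 8, -4 and picks Medium; Brio would get -3.
- M: Alto compares 6, 2, -4 and picks Small; Brio would get 9.
- L: Alto compares 5, -1, -4 and picks Small; Brio would get 0.
- XL: Alto compares -8, -4, 5 and picks Large; Brio would get 3.
Brio's induced payoffs are -3, 9, 0, 3, so Brio commits to M. Subgame-perfect outcome: (Small, M) with payoffs (6, 9).

M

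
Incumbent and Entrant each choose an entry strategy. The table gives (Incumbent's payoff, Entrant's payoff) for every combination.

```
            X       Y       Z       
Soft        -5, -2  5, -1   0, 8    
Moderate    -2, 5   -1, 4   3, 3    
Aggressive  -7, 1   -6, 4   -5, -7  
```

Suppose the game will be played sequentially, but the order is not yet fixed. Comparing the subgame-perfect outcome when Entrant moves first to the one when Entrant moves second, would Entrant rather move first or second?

If Incumbent leads: Entrant's best replies are Soft→Z, Moderate→X, Aggressive→Y; Incumbent's induced payoffs 0, -2, -6; outcome (Soft, Z), payoffs (0, 8).
If Entrant leads: Incumbent's best replies are X→Moderate, Y→Soft, Z→Moderate; Entrant's induced payoffs 5, -1, 3; outcome (Moderate, X), payoffs (-2, 5).
Entrant gets 5 moving first and 8 moving second, so Entrant prefers to move second.

second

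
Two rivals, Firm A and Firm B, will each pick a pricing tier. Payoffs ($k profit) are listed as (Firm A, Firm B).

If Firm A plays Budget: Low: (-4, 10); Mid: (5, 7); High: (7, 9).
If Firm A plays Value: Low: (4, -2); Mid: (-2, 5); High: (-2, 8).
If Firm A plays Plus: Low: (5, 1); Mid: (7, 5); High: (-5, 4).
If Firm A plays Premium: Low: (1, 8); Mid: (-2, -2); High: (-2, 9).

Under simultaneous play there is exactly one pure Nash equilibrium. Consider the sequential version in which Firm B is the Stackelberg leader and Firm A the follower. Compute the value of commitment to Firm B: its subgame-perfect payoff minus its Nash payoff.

4

Backward induction with Firm B moving first.
- Low → Firm A plays Plus (best of -4, 4, 5, 1); Firm B gets 1.
- Mid → Firm A plays Plus (best of 5, -2, 7, -2); Firm B gets 5.
- High → Firm A plays Budget (best of 7, -2, -5, -2); Firm B gets 9.
Among 1, 5, 9, the best is 9 at High. Subgame-perfect outcome: (Budget, High) with payoffs (7, 9).
Now find the simultaneous Nash equilibrium.
Firm A's best replies: Low→Plus; Mid→Plus; High→Budget.
Firm B's best replies: Budget→Low; Value→High; Plus→Mid; Premium→High.
The unique mutual best reply is (Plus, Mid), giving (7, 5).
Firm B's commitment gain: 9 − 5 = 4.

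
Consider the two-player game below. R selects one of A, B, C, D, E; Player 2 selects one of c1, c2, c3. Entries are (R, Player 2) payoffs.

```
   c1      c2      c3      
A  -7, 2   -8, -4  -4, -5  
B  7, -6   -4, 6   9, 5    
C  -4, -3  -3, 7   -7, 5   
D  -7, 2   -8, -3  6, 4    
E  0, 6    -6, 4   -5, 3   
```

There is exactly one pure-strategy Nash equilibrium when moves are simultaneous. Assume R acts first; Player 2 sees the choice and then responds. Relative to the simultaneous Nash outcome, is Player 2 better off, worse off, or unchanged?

worse off

Backward induction with R moving first.
- A → Player 2 plays c1 (best of 2, -4, -5); R gets -7.
- B → Player 2 plays c2 (best of -6, 6, 5); R gets -4.
- C → Player 2 plays c2 (best of -3, 7, 5); R gets -3.
- D → Player 2 plays c3 (best of 2, -3, 4); R gets 6.
- E → Player 2 plays c1 (best of 6, 4, 3); R gets 0.
Among -7, -4, -3, 6, 0, the best is 6 at D. Subgame-perfect outcome: (D, c3) with payoffs (6, 4).
For the simultaneous game, intersect best replies.
R's best replies: c1→B; c2→C; c3→B.
Player 2's best replies: A→c1; B→c2; C→c2; D→c3; E→c1.
Only (C, c2) has each player best-responding; Nash payoffs (-3, 7).
Player 2 earns 4 sequentially versus 7 at the Nash outcome: worse off.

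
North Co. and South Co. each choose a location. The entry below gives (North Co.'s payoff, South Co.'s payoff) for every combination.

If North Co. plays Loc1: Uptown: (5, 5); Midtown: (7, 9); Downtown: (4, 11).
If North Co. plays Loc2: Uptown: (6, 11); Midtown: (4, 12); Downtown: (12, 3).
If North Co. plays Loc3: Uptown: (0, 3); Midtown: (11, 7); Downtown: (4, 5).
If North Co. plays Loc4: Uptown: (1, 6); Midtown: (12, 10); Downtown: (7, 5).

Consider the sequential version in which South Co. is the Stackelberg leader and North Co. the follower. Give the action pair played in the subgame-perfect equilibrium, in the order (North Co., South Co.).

(Loc2, Uptown)

Solve by backward induction (South Co. leads).
- Uptown: North Co. compares 5, 6, 0, 1 and picks Loc2; South Co. would get 11.
- Midtown: North Co. compares 7, 4, 11, 12 and picks Loc4; South Co. would get 10.
- Downtown: North Co. compares 4, 12, 4, 7 and picks Loc2; South Co. would get 3.
South Co.'s induced payoffs are 11, 10, 3, so South Co. commits to Uptown. Subgame-perfect outcome: (Loc2, Uptown) with payoffs (6, 11).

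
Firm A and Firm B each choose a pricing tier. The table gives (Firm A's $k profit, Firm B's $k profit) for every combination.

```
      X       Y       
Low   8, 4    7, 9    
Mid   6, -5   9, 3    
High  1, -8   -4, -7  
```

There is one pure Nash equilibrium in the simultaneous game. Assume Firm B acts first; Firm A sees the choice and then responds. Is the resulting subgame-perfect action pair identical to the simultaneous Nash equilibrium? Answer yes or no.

Firm A best-responds to each possible Firm B move:
- X → Firm A plays Low (best of 8, 6, 1); Firm B gets 4.
- Y → Firm A plays Mid (best of 7, 9, -4); Firm B gets 3.
Among 4, 3, the best is 4 at X. Subgame-perfect outcome: (Low, X) with payoffs (8, 4).
Under simultaneous play:
Firm A's best replies: X→Low; Y→Mid.
Firm B's best replies: Low→Y; Mid→Y; High→Y.
Only (Mid, Y) has each player best-responding; Nash payoffs (9, 3).
Sequential outcome (Low, X) differs from the Nash profile (Mid, Y).

no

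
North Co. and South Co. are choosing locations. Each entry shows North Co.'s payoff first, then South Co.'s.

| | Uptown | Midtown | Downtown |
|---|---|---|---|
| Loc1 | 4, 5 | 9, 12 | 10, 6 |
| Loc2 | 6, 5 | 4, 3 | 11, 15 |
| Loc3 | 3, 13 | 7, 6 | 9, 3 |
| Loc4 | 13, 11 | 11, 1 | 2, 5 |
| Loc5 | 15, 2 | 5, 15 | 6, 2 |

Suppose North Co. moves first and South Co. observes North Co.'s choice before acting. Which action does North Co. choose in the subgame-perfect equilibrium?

Backward induction with North Co. moving first.
- Loc1: South Co. compares 5, 12, 6 and picks Midtown; North Co. would get 9.
- Loc2: South Co. compares 5, 3, 15 and picks Downtown; North Co. would get 11.
- Loc3: South Co. compares 13, 6, 3 and picks Uptown; North Co. would get 3.
- Loc4: South Co. compares 11, 1, 5 and picks Uptown; North Co. would get 13.
- Loc5: South Co. compares 2, 15, 2 and picks Midtown; North Co. would get 5.
Among 9, 11, 3, 13, 5, the best is 13 at Loc4. Subgame-perfect outcome: (Loc4, Uptown) with payoffs (13, 11).

Loc4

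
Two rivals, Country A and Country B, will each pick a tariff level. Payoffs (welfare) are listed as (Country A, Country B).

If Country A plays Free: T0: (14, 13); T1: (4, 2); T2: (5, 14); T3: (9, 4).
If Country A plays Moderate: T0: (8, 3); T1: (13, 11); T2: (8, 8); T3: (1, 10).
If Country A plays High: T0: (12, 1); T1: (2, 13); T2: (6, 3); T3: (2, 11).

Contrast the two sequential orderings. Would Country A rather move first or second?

second

If Country A leads: Country B's best replies are Free→T2, Moderate→T1, High→T1; Country A's induced payoffs 5, 13, 2; outcome (Moderate, T1), payoffs (13, 11).
If Country B leads: Country A's best replies are T0→Free, T1→Moderate, T2→Moderate, T3→Free; Country B's induced payoffs 13, 11, 8, 4; outcome (Free, T0), payoffs (14, 13).
Country A gets 13 moving first and 14 moving second, so Country A prefers to move second.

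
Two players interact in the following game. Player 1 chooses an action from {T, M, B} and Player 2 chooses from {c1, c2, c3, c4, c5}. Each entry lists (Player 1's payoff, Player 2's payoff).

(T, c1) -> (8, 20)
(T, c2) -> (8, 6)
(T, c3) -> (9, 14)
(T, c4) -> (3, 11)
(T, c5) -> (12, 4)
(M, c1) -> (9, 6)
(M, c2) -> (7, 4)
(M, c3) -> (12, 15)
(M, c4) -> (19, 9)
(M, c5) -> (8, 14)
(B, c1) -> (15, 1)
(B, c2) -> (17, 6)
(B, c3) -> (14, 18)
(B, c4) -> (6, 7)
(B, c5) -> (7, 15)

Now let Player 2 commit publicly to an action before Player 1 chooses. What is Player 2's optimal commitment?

c3

Backward induction with Player 2 moving first.
- c1: BR = B, leader payoff 1.
- c2: BR = B, leader payoff 6.
- c3: BR = B, leader payoff 18.
- c4: BR = M, leader payoff 9.
- c5: BR = T, leader payoff 4.
Maximizing over 1, 6, 18, 9, 4, Player 2 chooses c3. Subgame-perfect outcome: (B, c3) with payoffs (14, 18).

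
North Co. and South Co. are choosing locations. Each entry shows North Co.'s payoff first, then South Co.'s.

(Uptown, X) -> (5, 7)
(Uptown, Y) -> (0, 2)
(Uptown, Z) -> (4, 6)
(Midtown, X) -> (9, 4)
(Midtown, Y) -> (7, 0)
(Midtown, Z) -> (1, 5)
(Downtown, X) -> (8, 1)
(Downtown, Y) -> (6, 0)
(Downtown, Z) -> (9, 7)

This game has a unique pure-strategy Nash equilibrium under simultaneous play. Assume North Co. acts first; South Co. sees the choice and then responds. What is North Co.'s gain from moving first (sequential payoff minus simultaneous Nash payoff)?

Work backward from South Co.'s decision.
- Uptown: South Co. compares 7, 2, 6 and picks X; North Co. would get 5.
- Midtown: South Co. compares 4, 0, 5 and picks Z; North Co. would get 1.
- Downtown: South Co. compares 1, 0, 7 and picks Z; North Co. would get 9.
North Co.'s induced payoffs are 5, 1, 9, so North Co. commits to Downtown. Subgame-perfect outcome: (Downtown, Z) with payoffs (9, 7).
Now find the simultaneous Nash equilibrium.
North Co.'s best replies: X→Midtown; Y→Midtown; Z→Downtown.
South Co.'s best replies: Uptown→X; Midtown→Z; Downtown→Z.
Only (Downtown, Z) has each player best-responding; Nash payoffs (9, 7).
North Co.'s commitment gain: 9 − 9 = 0.

0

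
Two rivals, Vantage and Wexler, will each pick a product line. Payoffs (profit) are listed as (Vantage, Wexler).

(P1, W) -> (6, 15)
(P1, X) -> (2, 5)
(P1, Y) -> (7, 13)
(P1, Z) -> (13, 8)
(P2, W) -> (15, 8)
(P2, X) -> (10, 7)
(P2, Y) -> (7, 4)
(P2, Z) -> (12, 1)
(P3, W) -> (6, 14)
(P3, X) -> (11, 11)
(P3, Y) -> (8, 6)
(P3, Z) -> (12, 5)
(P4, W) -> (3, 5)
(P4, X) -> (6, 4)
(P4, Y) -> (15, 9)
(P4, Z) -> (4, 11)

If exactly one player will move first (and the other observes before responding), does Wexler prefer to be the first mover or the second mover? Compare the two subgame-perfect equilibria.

If Vantage leads: Wexler's best replies are P1→W, P2→W, P3→W, P4→Z; Vantage's induced payoffs 6, 15, 6, 4; outcome (P2, W), payoffs (15, 8).
If Wexler leads: Vantage's best replies are W→P2, X→P3, Y→P4, Z→P1; Wexler's induced payoffs 8, 11, 9, 8; outcome (P3, X), payoffs (11, 11).
Wexler gets 11 moving first and 8 moving second, so Wexler prefers to move first.

first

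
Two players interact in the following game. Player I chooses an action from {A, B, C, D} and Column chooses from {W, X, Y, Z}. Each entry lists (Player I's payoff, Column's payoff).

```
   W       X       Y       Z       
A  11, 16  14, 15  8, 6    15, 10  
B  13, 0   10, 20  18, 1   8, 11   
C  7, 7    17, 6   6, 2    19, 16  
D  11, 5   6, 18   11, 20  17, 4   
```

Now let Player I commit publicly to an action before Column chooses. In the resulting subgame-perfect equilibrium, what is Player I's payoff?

Column best-responds to each possible Player I move:
- A → Column plays W (best of 16, 15, 6, 10); Player I gets 11.
- B → Column plays X (best of 0, 20, 1, 11); Player I gets 10.
- C → Column plays Z (best of 7, 6, 2, 16); Player I gets 19.
- D → Column plays Y (best of 5, 18, 20, 4); Player I gets 11.
Maximizing over 11, 10, 19, 11, Player I chooses C. Subgame-perfect outcome: (C, Z) with payoffs (19, 16).

19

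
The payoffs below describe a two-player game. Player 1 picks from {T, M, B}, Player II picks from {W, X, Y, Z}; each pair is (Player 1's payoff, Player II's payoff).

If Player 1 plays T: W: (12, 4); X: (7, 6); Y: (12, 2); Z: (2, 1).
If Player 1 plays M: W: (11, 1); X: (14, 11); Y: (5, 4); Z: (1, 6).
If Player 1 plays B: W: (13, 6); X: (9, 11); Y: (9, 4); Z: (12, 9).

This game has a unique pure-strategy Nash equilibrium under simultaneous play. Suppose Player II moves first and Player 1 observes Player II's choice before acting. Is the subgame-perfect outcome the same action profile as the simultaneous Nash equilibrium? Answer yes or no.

Work backward from Player 1's decision.
- W: BR = B, leader payoff 6.
- X: BR = M, leader payoff 11.
- Y: BR = T, leader payoff 2.
- Z: BR = B, leader payoff 9.
Maximizing over 6, 11, 2, 9, Player II chooses X. Subgame-perfect outcome: (M, X) with payoffs (14, 11).
Now find the simultaneous Nash equilibrium.
Player 1's best replies: W→B; X→M; Y→T; Z→B.
Player II's best replies: T→X; M→X; B→X.
The unique mutual best reply is (M, X), giving (14, 11).
Sequential outcome (M, X) coincides with the Nash profile (M, X).

yes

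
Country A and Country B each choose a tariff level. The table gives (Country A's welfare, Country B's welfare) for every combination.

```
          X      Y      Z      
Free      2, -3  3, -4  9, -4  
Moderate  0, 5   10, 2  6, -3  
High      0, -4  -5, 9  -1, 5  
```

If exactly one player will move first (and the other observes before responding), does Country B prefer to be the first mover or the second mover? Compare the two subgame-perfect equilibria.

If Country A leads: Country B's best replies are Free→X, Moderate→X, High→Y; Country A's induced payoffs 2, 0, -5; outcome (Free, X), payoffs (2, -3).
If Country B leads: Country A's best replies are X→Free, Y→Moderate, Z→Free; Country B's induced payoffs -3, 2, -4; outcome (Moderate, Y), payoffs (10, 2).
Country B gets 2 moving first and -3 moving second, so Country B prefers to move first.

first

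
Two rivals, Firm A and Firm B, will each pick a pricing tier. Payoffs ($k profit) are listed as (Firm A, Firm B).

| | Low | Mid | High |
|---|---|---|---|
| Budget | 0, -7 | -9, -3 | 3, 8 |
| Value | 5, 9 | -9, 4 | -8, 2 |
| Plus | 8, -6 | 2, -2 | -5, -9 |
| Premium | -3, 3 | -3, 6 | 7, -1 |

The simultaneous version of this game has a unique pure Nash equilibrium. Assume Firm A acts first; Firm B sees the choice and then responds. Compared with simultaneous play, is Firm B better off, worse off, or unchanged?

better off

Firm B best-responds to each possible Firm A move:
- Budget → Firm B plays High (best of -7, -3, 8); Firm A gets 3.
- Value → Firm B plays Low (best of 9, 4, 2); Firm A gets 5.
- Plus → Firm B plays Mid (best of -6, -2, -9); Firm A gets 2.
- Premium → Firm B plays Mid (best of 3, 6, -1); Firm A gets -3.
Among 3, 5, 2, -3, the best is 5 at Value. Subgame-perfect outcome: (Value, Low) with payoffs (5, 9).
Now find the simultaneous Nash equilibrium.
Firm A's best replies: Low→Plus; Mid→Plus; High→Premium.
Firm B's best replies: Budget→High; Value→Low; Plus→Mid; Premium→Mid.
The unique mutual best reply is (Plus, Mid), giving (2, -2).
Firm B earns 9 sequentially versus -2 at the Nash outcome: better off.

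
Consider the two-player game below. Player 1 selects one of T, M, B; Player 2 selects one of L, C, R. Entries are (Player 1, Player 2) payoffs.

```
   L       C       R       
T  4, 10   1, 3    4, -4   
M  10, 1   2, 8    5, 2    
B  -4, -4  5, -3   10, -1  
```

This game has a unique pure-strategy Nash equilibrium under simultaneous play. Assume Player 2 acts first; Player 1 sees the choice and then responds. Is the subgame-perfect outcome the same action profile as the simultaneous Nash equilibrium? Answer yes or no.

no

Solve by backward induction (Player 2 leads).
- L: Player 1 compares 4, 10, -4 and picks M; Player 2 would get 1.
- C: Player 1 compares 1, 2, 5 and picks B; Player 2 would get -3.
- R: Player 1 compares 4, 5, 10 and picks B; Player 2 would get -1.
Maximizing over 1, -3, -1, Player 2 chooses L. Subgame-perfect outcome: (M, L) with payoffs (10, 1).
Now find the simultaneous Nash equilibrium.
Player 1's best replies: L→M; C→B; R→B.
Player 2's best replies: T→L; M→C; B→R.
The unique mutual best reply is (B, R), giving (10, -1).
Sequential outcome (M, L) differs from the Nash profile (B, R).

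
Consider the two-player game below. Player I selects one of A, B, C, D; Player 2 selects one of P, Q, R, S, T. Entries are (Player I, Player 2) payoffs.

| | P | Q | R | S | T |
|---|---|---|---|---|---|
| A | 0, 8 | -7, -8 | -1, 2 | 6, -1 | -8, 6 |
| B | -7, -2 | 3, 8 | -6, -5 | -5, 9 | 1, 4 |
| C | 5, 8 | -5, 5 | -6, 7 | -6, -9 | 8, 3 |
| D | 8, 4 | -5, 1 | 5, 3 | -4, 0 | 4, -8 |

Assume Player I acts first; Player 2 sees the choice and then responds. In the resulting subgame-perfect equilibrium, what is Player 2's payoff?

Player 2 best-responds to each possible Player I move:
- A: BR = P, leader payoff 0.
- B: BR = S, leader payoff -5.
- C: BR = P, leader payoff 5.
- D: BR = P, leader payoff 8.
Player I's induced payoffs are 0, -5, 5, 8, so Player I commits to D. Subgame-perfect outcome: (D, P) with payoffs (8, 4).

4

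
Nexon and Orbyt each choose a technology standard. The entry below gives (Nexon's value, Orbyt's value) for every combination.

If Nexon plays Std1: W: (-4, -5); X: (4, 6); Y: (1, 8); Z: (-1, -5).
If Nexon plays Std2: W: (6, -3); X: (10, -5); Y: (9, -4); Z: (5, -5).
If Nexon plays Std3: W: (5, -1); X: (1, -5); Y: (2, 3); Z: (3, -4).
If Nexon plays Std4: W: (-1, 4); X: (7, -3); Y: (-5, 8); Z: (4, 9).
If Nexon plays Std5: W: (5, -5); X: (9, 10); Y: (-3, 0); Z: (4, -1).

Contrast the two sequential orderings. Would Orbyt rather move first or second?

If Nexon leads: Orbyt's best replies are Std1→Y, Std2→W, Std3→Y, Std4→Z, Std5→X; Nexon's induced payoffs 1, 6, 2, 4, 9; outcome (Std5, X), payoffs (9, 10).
If Orbyt leads: Nexon's best replies are W→Std2, X→Std2, Y→Std2, Z→Std2; Orbyt's induced payoffs -3, -5, -4, -5; outcome (Std2, W), payoffs (6, -3).
Orbyt gets -3 moving first and 10 moving second, so Orbyt prefers to move second.

second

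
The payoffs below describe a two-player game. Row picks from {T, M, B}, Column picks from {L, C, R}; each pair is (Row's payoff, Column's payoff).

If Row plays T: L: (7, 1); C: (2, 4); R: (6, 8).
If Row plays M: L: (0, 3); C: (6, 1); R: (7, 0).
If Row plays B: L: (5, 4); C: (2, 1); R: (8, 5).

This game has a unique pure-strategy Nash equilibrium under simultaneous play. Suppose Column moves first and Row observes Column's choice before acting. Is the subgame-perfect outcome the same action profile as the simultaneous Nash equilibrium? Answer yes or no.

Work backward from Row's decision.
- L → Row plays T (best of 7, 0, 5); Column gets 1.
- C → Row plays M (best of 2, 6, 2); Column gets 1.
- R → Row plays B (best of 6, 7, 8); Column gets 5.
Column's induced payoffs are 1, 1, 5, so Column commits to R. Subgame-perfect outcome: (B, R) with payoffs (8, 5).
Now find the simultaneous Nash equilibrium.
Row's best replies: L→T; C→M; R→B.
Column's best replies: T→R; M→L; B→R.
The unique mutual best reply is (B, R), giving (8, 5).
Sequential outcome (B, R) coincides with the Nash profile (B, R).

yes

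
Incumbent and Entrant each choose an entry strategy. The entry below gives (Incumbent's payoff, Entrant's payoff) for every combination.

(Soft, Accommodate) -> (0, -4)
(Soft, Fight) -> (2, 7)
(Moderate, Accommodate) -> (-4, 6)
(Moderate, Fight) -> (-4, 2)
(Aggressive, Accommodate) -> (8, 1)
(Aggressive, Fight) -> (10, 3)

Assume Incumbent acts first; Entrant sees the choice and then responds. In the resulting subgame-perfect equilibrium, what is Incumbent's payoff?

Entrant best-responds to each possible Incumbent move:
- Soft: Entrant compares -4, 7 and picks Fight; Incumbent would get 2.
- Moderate: Entrant compares 6, 2 and picks Accommodate; Incumbent would get -4.
- Aggressive: Entrant compares 1, 3 and picks Fight; Incumbent would get 10.
Incumbent's induced payoffs are 2, -4, 10, so Incumbent commits to Aggressive. Subgame-perfect outcome: (Aggressive, Fight) with payoffs (10, 3).

10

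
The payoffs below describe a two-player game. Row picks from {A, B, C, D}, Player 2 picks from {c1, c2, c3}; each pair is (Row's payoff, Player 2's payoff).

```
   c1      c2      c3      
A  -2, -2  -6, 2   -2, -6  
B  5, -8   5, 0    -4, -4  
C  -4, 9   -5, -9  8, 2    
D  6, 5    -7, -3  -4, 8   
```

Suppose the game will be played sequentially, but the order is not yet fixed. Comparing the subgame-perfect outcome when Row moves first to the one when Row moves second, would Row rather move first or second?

If Row leads: Player 2's best replies are A→c2, B→c2, C→c1, D→c3; Row's induced payoffs -6, 5, -4, -4; outcome (B, c2), payoffs (5, 0).
If Player 2 leads: Row's best replies are c1→D, c2→B, c3→C; Player 2's induced payoffs 5, 0, 2; outcome (D, c1), payoffs (6, 5).
Row gets 5 moving first and 6 moving second, so Row prefers to move second.

second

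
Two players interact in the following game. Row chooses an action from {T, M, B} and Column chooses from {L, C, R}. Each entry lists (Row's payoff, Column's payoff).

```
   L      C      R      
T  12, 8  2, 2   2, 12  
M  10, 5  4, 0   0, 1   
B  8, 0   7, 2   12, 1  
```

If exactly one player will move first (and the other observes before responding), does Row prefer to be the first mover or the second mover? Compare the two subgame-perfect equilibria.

If Row leads: Column's best replies are T→R, M→L, B→C; Row's induced payoffs 2, 10, 7; outcome (M, L), payoffs (10, 5).
If Column leads: Row's best replies are L→T, C→B, R→B; Column's induced payoffs 8, 2, 1; outcome (T, L), payoffs (12, 8).
Row gets 10 moving first and 12 moving second, so Row prefers to move second.

second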